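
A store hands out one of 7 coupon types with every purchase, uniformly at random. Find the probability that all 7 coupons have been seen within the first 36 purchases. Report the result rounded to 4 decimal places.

By inclusion–exclusion over which coupons are missing,
P(all seen) = Σ_{j=0}^{7} (-1)^j C(7,j)((7-j)/7)^36
= 1.00000 - 0.02723 + 0.00012 - 0.00000 + 0.00000 - 0.00000 + 0.00000 - 0.00000
= 0.97289.

0.9729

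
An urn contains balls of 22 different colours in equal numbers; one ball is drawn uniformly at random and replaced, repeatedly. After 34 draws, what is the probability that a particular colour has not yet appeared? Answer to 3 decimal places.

Each draw misses the fixed colour with probability (22-1)/22 = 21/22, independently.
P(still missing after 34) = (21/22)^34 = 0.2056.

0.206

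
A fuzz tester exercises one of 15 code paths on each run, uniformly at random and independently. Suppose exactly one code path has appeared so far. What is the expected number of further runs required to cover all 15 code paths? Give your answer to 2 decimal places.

48.77

With k distinct code paths already seen, the next new one takes an expected 15/(15-k) runs.
Sum over k = 1,...,14: E = 15/14 + 15/13 + 15/12 + ... + 15/2 + 15/1 = 48.773.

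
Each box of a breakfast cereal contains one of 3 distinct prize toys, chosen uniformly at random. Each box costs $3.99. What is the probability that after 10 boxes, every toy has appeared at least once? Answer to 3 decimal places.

Let A_i be the event that toy i is missing after 10 boxes. By inclusion–exclusion on the A_i,
P(all seen) = Σ_{j=0}^{3} (-1)^j C(3,j)((3-j)/3)^10
= 1.0000 - 0.0520 + 0.0001 - 0.0000
= 0.9480.

0.948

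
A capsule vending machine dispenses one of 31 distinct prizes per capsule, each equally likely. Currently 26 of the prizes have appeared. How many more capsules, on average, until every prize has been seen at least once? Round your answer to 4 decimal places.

70.7833

The wait to go from k to k+1 distinct prizes is geometric with mean 31/(31-k).
Sum over k = 26,...,30: E = 31/5 + 31/4 + 31/3 + 31/2 + 31/1 = 70.78333.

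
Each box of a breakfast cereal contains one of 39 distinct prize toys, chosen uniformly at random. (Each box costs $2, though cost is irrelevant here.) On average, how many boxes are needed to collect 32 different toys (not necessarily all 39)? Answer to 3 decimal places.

With k distinct toys already seen, the next new one arrives after an expected 39/(39-k) boxes.
Sum over k = 0,...,31: E = 39/39 + 39/38 + 39/37 + ... + 39/9 + 39/8 = 64.7667.

64.767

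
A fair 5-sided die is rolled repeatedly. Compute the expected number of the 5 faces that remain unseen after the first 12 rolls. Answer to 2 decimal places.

For each face, P(unseen after 12) = (4/5)^12 = 0.069.
By linearity of expectation, E[unseen] = 5·(4/5)^12 = 0.344.

0.34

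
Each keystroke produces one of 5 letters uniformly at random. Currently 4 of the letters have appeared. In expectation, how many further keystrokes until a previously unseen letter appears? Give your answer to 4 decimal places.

5.0000

Each keystroke yields a new letter with probability (5-4)/5 = 1/5, so the wait is geometric with mean 5/1.
E = 5/1 = 5.00000.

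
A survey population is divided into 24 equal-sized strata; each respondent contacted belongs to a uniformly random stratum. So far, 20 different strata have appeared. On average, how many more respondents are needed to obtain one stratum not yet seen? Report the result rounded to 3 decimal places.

The number of respondents until the next new stratum is geometric with success probability 4/24, so its mean is 24/4.
E = 24/4 = 6.0000.

6.000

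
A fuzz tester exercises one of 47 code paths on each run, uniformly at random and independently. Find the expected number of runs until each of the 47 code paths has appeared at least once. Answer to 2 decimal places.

Split into phases: going from k distinct to k+1 distinct takes on average 47/(47-k) runs.
E[T] = 47/47 + 47/46 + 47/45 + ... + 47/2 + 47/1 = 47·H_{47}.
H_{47} = 4.438, so E[T] = 208.584.

208.58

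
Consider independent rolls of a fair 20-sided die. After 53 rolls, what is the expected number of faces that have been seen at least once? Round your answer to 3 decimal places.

18.681

For each face, P(seen in 53 rolls) = 1 - (19/20)^53 = 0.9340.
By linearity of expectation, E[distinct seen] = 20·(1 - (19/20)^53) = 18.6806.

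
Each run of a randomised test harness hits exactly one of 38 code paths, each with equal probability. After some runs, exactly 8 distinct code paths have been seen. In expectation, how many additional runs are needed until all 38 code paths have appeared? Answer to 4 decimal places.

151.8095

With k distinct code paths already seen, the next new one takes an expected 38/(38-k) runs.
Sum over k = 8,...,37: E = 38/30 + 38/29 + 38/28 + ... + 38/2 + 38/1 = 151.80951.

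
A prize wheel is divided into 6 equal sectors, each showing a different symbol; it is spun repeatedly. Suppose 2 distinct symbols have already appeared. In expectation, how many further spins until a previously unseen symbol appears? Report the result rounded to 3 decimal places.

Each spin yields a new symbol with probability (6-2)/6 = 4/6, so the wait is geometric with mean 6/4.
E = 6/4 = 1.5000.

1.500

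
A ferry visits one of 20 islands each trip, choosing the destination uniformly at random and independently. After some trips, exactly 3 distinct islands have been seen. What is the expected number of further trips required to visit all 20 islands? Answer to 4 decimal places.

The wait to go from k to k+1 distinct islands is geometric with mean 20/(20-k).
Sum over k = 3,...,19: E = 20/17 + 20/16 + 20/15 + ... + 20/2 + 20/1 = 68.79105.

68.7911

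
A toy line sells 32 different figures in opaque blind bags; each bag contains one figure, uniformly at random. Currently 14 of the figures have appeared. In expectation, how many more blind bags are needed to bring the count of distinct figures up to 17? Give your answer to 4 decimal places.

5.6601

From k distinct to k+1 distinct takes on average 32/(32-k) blind bags.
Sum over k = 14,...,16: E = 32/18 + 32/17 + 32/16 = 5.66013.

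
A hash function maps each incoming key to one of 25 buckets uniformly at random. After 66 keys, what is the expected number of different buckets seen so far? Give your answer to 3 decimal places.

For each bucket, P(seen in 66 keys) = 1 - (24/25)^66 = 0.9324.
By linearity of expectation, E[distinct seen] = 25·(1 - (24/25)^66) = 23.3102.

23.310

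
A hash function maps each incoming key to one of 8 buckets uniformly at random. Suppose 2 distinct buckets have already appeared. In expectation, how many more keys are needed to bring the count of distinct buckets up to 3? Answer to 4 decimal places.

1.3333

From k distinct to k+1 distinct takes on average 8/(8-k) keys.
Only the k = 2 term is needed: E = 8/6 = 1.33333.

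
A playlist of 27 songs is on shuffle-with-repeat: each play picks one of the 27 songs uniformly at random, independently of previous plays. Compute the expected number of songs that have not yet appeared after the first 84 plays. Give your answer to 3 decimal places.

For each song, P(unseen after 84) = (26/27)^84 = 0.0420.
By linearity of expectation, E[unseen] = 27·(26/27)^84 = 1.1339.

1.134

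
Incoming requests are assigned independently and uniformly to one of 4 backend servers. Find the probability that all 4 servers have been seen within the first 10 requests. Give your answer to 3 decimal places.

0.781

By inclusion–exclusion over which servers are missing,
P(all seen) = Σ_{j=0}^{4} (-1)^j C(4,j)((4-j)/4)^10
= 1.0000 - 0.2253 + 0.0059 - 0.0000 + 0.0000
= 0.7806.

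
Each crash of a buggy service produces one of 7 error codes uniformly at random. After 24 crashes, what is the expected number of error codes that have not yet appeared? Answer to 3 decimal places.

0.173

For each error code, P(unseen after 24) = (6/7)^24 = 0.0247.
By linearity of expectation, E[unseen] = 7·(6/7)^24 = 0.1731.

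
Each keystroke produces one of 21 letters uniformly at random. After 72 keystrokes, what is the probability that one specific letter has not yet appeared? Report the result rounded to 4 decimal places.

0.0298

On each keystroke the fixed letter fails to appear with probability 20/21.
P(still missing after 72) = (20/21)^72 = 0.02981.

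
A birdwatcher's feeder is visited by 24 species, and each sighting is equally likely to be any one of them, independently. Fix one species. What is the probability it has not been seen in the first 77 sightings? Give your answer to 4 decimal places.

0.0377

Each sighting misses the fixed species with probability (24-1)/24 = 23/24, independently.
P(still missing after 77) = (23/24)^77 = 0.03774.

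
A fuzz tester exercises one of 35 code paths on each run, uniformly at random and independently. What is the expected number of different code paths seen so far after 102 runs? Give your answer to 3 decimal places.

33.180

For each code path, P(seen in 102 runs) = 1 - (34/35)^102 = 0.9480.
By linearity of expectation, E[distinct seen] = 35·(1 - (34/35)^102) = 33.1804.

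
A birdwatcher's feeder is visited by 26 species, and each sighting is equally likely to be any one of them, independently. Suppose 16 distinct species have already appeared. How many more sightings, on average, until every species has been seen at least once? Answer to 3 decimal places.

76.153

The wait to go from k to k+1 distinct species is geometric with mean 26/(26-k).
Sum over k = 16,...,25: E = 26/10 + 26/9 + 26/8 + ... + 26/2 + 26/1 = 76.1532.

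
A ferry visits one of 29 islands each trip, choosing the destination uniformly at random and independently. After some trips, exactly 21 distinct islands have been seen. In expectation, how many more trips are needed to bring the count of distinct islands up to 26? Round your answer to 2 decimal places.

With k distinct islands already seen, the next new one takes an expected 29/(29-k) trips.
Sum over k = 21,...,25: E = 29/8 + 29/7 + 29/6 + 29/5 + 29/4 = 25.651.

25.65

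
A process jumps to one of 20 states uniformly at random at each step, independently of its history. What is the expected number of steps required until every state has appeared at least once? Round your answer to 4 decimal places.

After k distinct states have appeared, the next step gives a new one with probability (20-k)/20, so the expected wait for the (k+1)-th is 20/(20-k).
E[T] = 20/20 + 20/19 + 20/18 + ... + 20/2 + 20/1 = 20·H_{20}.
H_{20} = 3.59774, so E[T] = 71.95479.

71.9548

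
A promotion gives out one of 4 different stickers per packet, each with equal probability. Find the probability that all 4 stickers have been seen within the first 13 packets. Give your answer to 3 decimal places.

0.906

Let A_i be the event that sticker i is missing after 13 packets. By inclusion–exclusion on the A_i,
P(all seen) = Σ_{j=0}^{4} (-1)^j C(4,j)((4-j)/4)^13
= 1.0000 - 0.0950 + 0.0007 - 0.0000 + 0.0000
= 0.9057.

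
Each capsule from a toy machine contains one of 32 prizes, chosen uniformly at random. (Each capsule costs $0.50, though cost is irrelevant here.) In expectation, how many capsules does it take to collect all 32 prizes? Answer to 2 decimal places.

Split into phases: going from k distinct to k+1 distinct takes on average 32/(32-k) capsules.
E[T] = 32/32 + 32/31 + 32/30 + ... + 32/2 + 32/1 = 32·H_{32}.
H_{32} = 4.058, so E[T] = 129.872.

129.87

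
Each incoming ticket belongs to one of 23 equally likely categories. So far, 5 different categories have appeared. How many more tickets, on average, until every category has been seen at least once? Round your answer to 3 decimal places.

From k distinct to k+1 distinct takes on average 23/(23-k) tickets.
Sum over k = 5,...,22: E = 23/18 + 23/17 + 23/16 + ... + 23/2 + 23/1 = 80.3875.

80.387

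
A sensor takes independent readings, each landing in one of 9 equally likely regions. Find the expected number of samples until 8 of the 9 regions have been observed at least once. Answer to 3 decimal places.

With k distinct regions already seen, the next new one arrives after an expected 9/(9-k) samples.
Sum over k = 0,...,7: E = 9/9 + 9/8 + 9/7 + ... + 9/3 + 9/2 = 16.4607.

16.461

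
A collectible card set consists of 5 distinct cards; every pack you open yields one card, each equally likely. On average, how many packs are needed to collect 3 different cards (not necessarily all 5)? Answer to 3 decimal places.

3.917

Going from k to k+1 distinct takes a geometric number of packs with mean 5/(5-k).
Sum over k = 0,...,2: E = 5/5 + 5/4 + 5/3 = 3.9167.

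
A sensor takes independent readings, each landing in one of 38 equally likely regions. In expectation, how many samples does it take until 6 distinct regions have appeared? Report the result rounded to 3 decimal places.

6.437

With k distinct regions already seen, the next new one arrives after an expected 38/(38-k) samples.
Sum over k = 0,...,5: E = 38/38 + 38/37 + 38/36 + 38/35 + 38/34 + 38/33 = 6.4375.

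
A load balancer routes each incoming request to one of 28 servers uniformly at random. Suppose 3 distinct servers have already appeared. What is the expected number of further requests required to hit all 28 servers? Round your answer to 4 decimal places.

With k distinct servers already seen, the next new one takes an expected 28/(28-k) requests.
Sum over k = 3,...,27: E = 28/25 + 28/24 + 28/23 + ... + 28/2 + 28/1 = 106.84683.

106.8468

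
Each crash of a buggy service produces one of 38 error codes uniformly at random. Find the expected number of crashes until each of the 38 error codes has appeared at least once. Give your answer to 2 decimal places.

160.66

The wait to go from k to k+1 distinct error codes is geometric with mean 38/(38-k).
E[T] = 38/38 + 38/37 + 38/36 + ... + 38/2 + 38/1 = 38·H_{38}.
H_{38} = 4.228, so E[T] = 160.660.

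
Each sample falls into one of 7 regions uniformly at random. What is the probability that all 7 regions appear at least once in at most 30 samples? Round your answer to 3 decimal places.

0.932

Let A_i be the event that region i is missing after 30 samples. By inclusion–exclusion on the A_i,
P(all seen) = Σ_{j=0}^{7} (-1)^j C(7,j)((7-j)/7)^30
= 1.0000 - 0.0687 + 0.0009 - 0.0000 + 0.0000 - 0.0000 + 0.0000 - 0.0000
= 0.9322.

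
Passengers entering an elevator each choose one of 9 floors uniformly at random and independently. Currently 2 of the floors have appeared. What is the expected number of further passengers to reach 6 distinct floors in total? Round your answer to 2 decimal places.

From k distinct to k+1 distinct takes on average 9/(9-k) passengers.
Sum over k = 2,...,5: E = 9/7 + 9/6 + 9/5 + 9/4 = 6.836.

6.84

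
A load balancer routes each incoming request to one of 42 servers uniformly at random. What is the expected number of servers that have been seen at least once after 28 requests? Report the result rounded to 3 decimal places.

For each server, P(seen in 28 requests) = 1 - (41/42)^28 = 0.4907.
By linearity of expectation, E[distinct seen] = 42·(1 - (41/42)^28) = 20.6097.

20.610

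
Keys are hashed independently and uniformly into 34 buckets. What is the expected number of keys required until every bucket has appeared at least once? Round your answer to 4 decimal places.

The wait to go from k to k+1 distinct buckets is geometric with mean 34/(34-k).
E[T] = 34/34 + 34/33 + 34/32 + ... + 34/2 + 34/1 = 34·H_{34}.
H_{34} = 4.11821, so E[T] = 140.01914.

140.0191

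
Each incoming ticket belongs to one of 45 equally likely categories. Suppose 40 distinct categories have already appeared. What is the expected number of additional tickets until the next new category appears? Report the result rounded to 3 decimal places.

9.000

Each ticket yields a new category with probability (45-40)/45 = 5/45, so the wait is geometric with mean 45/5.
E = 45/5 = 9.0000.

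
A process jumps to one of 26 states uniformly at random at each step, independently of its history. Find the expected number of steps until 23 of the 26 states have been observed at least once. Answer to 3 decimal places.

With k distinct states already seen, the next new one arrives after an expected 26/(26-k) steps.
Sum over k = 0,...,22: E = 26/26 + 26/25 + 26/24 + ... + 26/5 + 26/4 = 52.5482.

52.548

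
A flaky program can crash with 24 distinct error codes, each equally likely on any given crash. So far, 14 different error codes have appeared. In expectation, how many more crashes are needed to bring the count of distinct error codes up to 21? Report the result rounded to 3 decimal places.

26.295

From k distinct to k+1 distinct takes on average 24/(24-k) crashes.
Sum over k = 14,...,20: E = 24/10 + 24/9 + 24/8 + ... + 24/5 + 24/4 = 26.2952.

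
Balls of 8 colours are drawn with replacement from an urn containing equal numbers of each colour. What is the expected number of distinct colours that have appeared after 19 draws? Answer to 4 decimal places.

7.3672

For each colour, P(seen in 19 draws) = 1 - (7/8)^19 = 0.92090.
By linearity of expectation, E[distinct seen] = 8·(1 - (7/8)^19) = 7.36723.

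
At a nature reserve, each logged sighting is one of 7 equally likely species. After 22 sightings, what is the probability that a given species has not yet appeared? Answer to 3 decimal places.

0.034

On each sighting the fixed species fails to appear with probability 6/7.
P(still missing after 22) = (6/7)^22 = 0.0337.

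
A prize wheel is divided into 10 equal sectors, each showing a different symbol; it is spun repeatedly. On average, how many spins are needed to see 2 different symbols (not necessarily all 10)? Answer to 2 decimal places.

With k distinct symbols already seen, the next new one arrives after an expected 10/(10-k) spins.
Sum over k = 0,...,1: E = 10/10 + 10/9 = 2.111.

2.11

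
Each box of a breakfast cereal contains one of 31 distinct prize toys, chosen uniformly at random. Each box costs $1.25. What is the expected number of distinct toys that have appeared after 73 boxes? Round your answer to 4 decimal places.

28.1698

For each toy, P(seen in 73 boxes) = 1 - (30/31)^73 = 0.90870.
By linearity of expectation, E[distinct seen] = 31·(1 - (30/31)^73) = 28.16985.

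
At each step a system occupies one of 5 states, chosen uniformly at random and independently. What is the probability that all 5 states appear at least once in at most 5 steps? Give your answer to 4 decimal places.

0.0384

By inclusion–exclusion over which states are missing,
P(all seen) = Σ_{j=0}^{5} (-1)^j C(5,j)((5-j)/5)^5
= 1.00000 - 1.63840 + 0.77760 - 0.10240 + 0.00160 - 0.00000
= 0.03840.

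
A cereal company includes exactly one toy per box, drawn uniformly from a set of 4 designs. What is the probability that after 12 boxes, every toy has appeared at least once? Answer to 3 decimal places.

By inclusion–exclusion over which toys are missing,
P(all seen) = Σ_{j=0}^{4} (-1)^j C(4,j)((4-j)/4)^12
= 1.0000 - 0.1267 + 0.0015 - 0.0000 + 0.0000
= 0.8748.

0.875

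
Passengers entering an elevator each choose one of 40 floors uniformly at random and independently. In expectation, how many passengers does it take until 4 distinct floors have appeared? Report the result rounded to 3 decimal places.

Going from k to k+1 distinct takes a geometric number of passengers with mean 40/(40-k).
Sum over k = 0,...,3: E = 40/40 + 40/39 + 40/38 + 40/37 = 4.1594.

4.159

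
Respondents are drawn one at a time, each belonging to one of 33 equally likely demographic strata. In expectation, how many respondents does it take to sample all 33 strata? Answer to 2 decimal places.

Split into phases: going from k distinct to k+1 distinct takes on average 33/(33-k) respondents.
E[T] = 33/33 + 33/32 + 33/31 + ... + 33/2 + 33/1 = 33·H_{33}.
H_{33} = 4.089, so E[T] = 134.930.

134.93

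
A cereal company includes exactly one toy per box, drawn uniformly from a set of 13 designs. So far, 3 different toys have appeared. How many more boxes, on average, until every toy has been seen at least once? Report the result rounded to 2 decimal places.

38.08

With k distinct toys already seen, the next new one takes an expected 13/(13-k) boxes.
Sum over k = 3,...,12: E = 13/10 + 13/9 + 13/8 + ... + 13/2 + 13/1 = 38.077.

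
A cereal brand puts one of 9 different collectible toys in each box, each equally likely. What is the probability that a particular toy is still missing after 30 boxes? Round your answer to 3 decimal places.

0.029

Each box misses the fixed toy with probability (9-1)/9 = 8/9, independently.
P(still missing after 30) = (8/9)^30 = 0.0292.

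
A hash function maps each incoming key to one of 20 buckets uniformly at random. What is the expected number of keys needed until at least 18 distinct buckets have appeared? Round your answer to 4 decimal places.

With k distinct buckets already seen, the next new one arrives after an expected 20/(20-k) keys.
Sum over k = 0,...,17: E = 20/20 + 20/19 + 20/18 + ... + 20/4 + 20/3 = 41.95479.

41.9548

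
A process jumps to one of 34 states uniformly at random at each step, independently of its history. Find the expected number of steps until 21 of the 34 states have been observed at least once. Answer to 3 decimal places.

Going from k to k+1 distinct takes a geometric number of steps with mean 34/(34-k).
Sum over k = 0,...,20: E = 34/34 + 34/33 + 34/32 + ... + 34/15 + 34/14 = 31.8946.

31.895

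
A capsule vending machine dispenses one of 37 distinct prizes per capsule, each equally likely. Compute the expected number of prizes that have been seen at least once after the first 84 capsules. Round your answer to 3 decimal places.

For each prize, P(seen in 84 capsules) = 1 - (36/37)^84 = 0.8999.
By linearity of expectation, E[distinct seen] = 37·(1 - (36/37)^84) = 33.2960.

33.296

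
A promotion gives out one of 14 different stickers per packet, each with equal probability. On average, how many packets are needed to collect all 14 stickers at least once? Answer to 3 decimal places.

After k distinct stickers have appeared, the next packet gives a new one with probability (14-k)/14, so the expected wait for the (k+1)-th is 14/(14-k).
E[T] = 14/14 + 14/13 + 14/12 + ... + 14/2 + 14/1 = 14·H_{14}.
H_{14} = 3.2516, so E[T] = 45.5219.

45.522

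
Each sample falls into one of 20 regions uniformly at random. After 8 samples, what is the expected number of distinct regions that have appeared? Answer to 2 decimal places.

6.73

For each region, P(seen in 8 samples) = 1 - (19/20)^8 = 0.337.
By linearity of expectation, E[distinct seen] = 20·(1 - (19/20)^8) = 6.732.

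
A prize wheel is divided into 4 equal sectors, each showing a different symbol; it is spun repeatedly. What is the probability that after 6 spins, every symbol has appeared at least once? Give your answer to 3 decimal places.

Let A_i be the event that symbol i is missing after 6 spins. By inclusion–exclusion on the A_i,
P(all seen) = Σ_{j=0}^{4} (-1)^j C(4,j)((4-j)/4)^6
= 1.0000 - 0.7119 + 0.0938 - 0.0010 + 0.0000
= 0.3809.

0.381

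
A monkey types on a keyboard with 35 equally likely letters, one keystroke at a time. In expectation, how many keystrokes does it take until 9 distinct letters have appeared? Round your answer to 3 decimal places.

With k distinct letters already seen, the next new one arrives after an expected 35/(35-k) keystrokes.
Sum over k = 0,...,8: E = 35/35 + 35/34 + 35/33 + ... + 35/28 + 35/27 = 10.2327.

10.233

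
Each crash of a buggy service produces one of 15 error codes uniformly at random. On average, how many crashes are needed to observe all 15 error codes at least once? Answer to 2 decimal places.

After k distinct error codes have appeared, the next crash gives a new one with probability (15-k)/15, so the expected wait for the (k+1)-th is 15/(15-k).
E[T] = 15/15 + 15/14 + 15/13 + ... + 15/2 + 15/1 = 15·H_{15}.
H_{15} = 3.318, so E[T] = 49.773.

49.77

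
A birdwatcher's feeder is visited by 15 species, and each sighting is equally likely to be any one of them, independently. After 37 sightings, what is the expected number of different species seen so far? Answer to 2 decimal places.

13.83

For each species, P(seen in 37 sightings) = 1 - (14/15)^37 = 0.922.
By linearity of expectation, E[distinct seen] = 15·(1 - (14/15)^37) = 13.832.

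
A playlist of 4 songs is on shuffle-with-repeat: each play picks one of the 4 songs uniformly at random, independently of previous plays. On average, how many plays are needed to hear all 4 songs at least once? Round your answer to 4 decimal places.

The wait to go from k to k+1 distinct songs is geometric with mean 4/(4-k).
E[T] = 4/4 + 4/3 + 4/2 + 4/1 = 4·H_{4}.
H_{4} = 2.08333, so E[T] = 8.33333.

8.3333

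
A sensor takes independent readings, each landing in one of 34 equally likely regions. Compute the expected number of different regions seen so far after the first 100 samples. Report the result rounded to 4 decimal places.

For each region, P(seen in 100 samples) = 1 - (33/34)^100 = 0.94948.
By linearity of expectation, E[distinct seen] = 34·(1 - (33/34)^100) = 32.28217.

32.2822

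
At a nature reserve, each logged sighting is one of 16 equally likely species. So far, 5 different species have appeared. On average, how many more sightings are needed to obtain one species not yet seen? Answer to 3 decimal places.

1.455

Each sighting yields a new species with probability (16-5)/16 = 11/16, so the wait is geometric with mean 16/11.
E = 16/11 = 1.4545.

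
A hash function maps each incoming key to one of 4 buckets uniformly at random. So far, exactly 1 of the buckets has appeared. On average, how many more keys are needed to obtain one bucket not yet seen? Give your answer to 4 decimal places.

1.3333

The number of keys until the next new bucket is geometric with success probability 3/4, so its mean is 4/3.
E = 4/3 = 1.33333.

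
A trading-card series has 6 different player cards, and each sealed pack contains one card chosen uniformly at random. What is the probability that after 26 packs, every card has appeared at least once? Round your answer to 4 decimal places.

0.9480

Let A_i be the event that card i is missing after 26 packs. By inclusion–exclusion on the A_i,
P(all seen) = Σ_{j=0}^{6} (-1)^j C(6,j)((6-j)/6)^26
= 1.00000 - 0.05241 + 0.00040 - 0.00000 + 0.00000 - 0.00000 + 0.00000
= 0.94798.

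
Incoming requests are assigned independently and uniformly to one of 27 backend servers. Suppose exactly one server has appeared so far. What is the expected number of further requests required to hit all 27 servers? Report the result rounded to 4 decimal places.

The wait to go from k to k+1 distinct servers is geometric with mean 27/(27-k).
Sum over k = 1,...,26: E = 27/26 + 27/25 + 27/24 + ... + 27/2 + 27/1 = 104.06933.

104.0693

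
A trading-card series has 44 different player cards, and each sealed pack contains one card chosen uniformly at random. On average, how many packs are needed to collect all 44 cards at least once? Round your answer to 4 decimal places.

Split into phases: going from k distinct to k+1 distinct takes on average 44/(44-k) packs.
E[T] = 44/44 + 44/43 + 44/42 + ... + 44/2 + 44/1 = 44·H_{44}.
H_{44} = 4.37273, so E[T] = 192.39994.

192.3999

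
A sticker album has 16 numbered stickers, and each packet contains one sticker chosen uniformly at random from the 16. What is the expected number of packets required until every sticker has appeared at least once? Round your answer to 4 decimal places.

54.0917

After k distinct stickers have appeared, the next packet gives a new one with probability (16-k)/16, so the expected wait for the (k+1)-th is 16/(16-k).
E[T] = 16/16 + 16/15 + 16/14 + ... + 16/2 + 16/1 = 16·H_{16}.
H_{16} = 3.38073, so E[T] = 54.09166.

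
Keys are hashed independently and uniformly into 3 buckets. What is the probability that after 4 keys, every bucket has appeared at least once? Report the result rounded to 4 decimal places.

0.4444

By inclusion–exclusion over which buckets are missing,
P(all seen) = Σ_{j=0}^{3} (-1)^j C(3,j)((3-j)/3)^4
= 1.00000 - 0.59259 + 0.03704 - 0.00000
= 0.44444.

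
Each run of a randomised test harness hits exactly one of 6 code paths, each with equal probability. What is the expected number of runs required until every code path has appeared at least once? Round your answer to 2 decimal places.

Split into phases: going from k distinct to k+1 distinct takes on average 6/(6-k) runs.
E[T] = 6/6 + 6/5 + 6/4 + 6/3 + 6/2 + 6/1 = 6·H_{6}.
H_{6} = 2.450, so E[T] = 14.700.

14.70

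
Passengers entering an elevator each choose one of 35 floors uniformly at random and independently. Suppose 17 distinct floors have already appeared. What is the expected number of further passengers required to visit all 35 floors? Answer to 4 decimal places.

122.3288

The wait to go from k to k+1 distinct floors is geometric with mean 35/(35-k).
Sum over k = 17,...,34: E = 35/18 + 35/17 + 35/16 + ... + 35/2 + 35/1 = 122.32878.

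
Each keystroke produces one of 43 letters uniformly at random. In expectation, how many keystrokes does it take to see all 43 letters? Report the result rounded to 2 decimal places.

The wait to go from k to k+1 distinct letters is geometric with mean 43/(43-k).
E[T] = 43/43 + 43/42 + 43/41 + ... + 43/2 + 43/1 = 43·H_{43}.
H_{43} = 4.350, so E[T] = 187.050.

187.05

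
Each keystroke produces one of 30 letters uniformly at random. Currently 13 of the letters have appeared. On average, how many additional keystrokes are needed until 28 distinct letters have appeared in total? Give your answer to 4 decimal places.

58.1866

The wait to go from k to k+1 distinct letters is geometric with mean 30/(30-k).
Sum over k = 13,...,27: E = 30/17 + 30/16 + 30/15 + ... + 30/4 + 30/3 = 58.18658.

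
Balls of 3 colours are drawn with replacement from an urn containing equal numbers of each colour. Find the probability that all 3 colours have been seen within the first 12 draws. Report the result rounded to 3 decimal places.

0.977

Let A_i be the event that colour i is missing after 12 draws. By inclusion–exclusion on the A_i,
P(all seen) = Σ_{j=0}^{3} (-1)^j C(3,j)((3-j)/3)^12
= 1.0000 - 0.0231 + 0.0000 - 0.0000
= 0.9769.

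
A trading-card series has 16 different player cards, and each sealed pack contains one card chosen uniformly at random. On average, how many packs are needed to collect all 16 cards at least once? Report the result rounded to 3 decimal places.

54.092

Split into phases: going from k distinct to k+1 distinct takes on average 16/(16-k) packs.
E[T] = 16/16 + 16/15 + 16/14 + ... + 16/2 + 16/1 = 16·H_{16}.
H_{16} = 3.3807, so E[T] = 54.0917.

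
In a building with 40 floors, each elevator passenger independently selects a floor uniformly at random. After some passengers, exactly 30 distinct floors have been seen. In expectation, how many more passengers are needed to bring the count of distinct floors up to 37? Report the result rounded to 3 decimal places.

43.825

From k distinct to k+1 distinct takes on average 40/(40-k) passengers.
Sum over k = 30,...,36: E = 40/10 + 40/9 + 40/8 + ... + 40/5 + 40/4 = 43.8254.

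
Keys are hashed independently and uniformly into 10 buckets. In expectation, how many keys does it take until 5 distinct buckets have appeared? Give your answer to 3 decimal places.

6.456

With k distinct buckets already seen, the next new one arrives after an expected 10/(10-k) keys.
Sum over k = 0,...,4: E = 10/10 + 10/9 + 10/8 + 10/7 + 10/6 = 6.4563.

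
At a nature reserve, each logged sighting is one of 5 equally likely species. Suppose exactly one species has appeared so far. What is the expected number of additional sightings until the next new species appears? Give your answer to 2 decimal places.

1.25

The number of sightings until the next new species is geometric with success probability 4/5, so its mean is 5/4.
E = 5/4 = 1.250.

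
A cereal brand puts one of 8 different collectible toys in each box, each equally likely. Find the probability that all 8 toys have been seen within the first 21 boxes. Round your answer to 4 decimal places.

By inclusion–exclusion over which toys are missing,
P(all seen) = Σ_{j=0}^{8} (-1)^j C(8,j)((8-j)/8)^21
= 1.00000 - 0.48446 + 0.06660 - 0.00290 + 0.00003 - 0.00000 + 0.00000 - 0.00000 + 0.00000
= 0.57927.

0.5793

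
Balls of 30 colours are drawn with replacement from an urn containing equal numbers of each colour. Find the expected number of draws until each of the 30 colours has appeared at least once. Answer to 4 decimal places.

Split into phases: going from k distinct to k+1 distinct takes on average 30/(30-k) draws.
E[T] = 30/30 + 30/29 + 30/28 + ... + 30/2 + 30/1 = 30·H_{30}.
H_{30} = 3.99499, so E[T] = 119.84961.

119.8496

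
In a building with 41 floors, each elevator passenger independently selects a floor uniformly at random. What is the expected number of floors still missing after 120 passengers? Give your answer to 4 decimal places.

For each floor, P(unseen after 120) = (40/41)^120 = 0.05166.
By linearity of expectation, E[unseen] = 41·(40/41)^120 = 2.11797.

2.1180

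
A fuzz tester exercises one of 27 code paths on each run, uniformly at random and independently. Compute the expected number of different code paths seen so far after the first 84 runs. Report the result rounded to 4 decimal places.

For each code path, P(seen in 84 runs) = 1 - (26/27)^84 = 0.95800.
By linearity of expectation, E[distinct seen] = 27·(1 - (26/27)^84) = 25.86612.

25.8661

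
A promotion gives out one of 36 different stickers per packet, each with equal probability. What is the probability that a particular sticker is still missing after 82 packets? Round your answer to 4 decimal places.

Each packet misses the fixed sticker with probability (36-1)/36 = 35/36, independently.
P(still missing after 82) = (35/36)^82 = 0.09926.

0.0993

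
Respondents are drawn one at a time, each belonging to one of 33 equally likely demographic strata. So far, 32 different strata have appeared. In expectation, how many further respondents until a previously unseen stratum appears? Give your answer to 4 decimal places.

Each respondent yields a new stratum with probability (33-32)/33 = 1/33, so the wait is geometric with mean 33/1.
E = 33/1 = 33.00000.

33.0000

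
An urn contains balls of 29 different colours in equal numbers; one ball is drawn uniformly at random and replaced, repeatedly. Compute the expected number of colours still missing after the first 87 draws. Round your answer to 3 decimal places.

1.369

For each colour, P(unseen after 87) = (28/29)^87 = 0.0472.
By linearity of expectation, E[unseen] = 29·(28/29)^87 = 1.3694.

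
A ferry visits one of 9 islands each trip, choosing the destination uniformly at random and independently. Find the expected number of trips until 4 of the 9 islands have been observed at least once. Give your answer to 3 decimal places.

4.911

With k distinct islands already seen, the next new one arrives after an expected 9/(9-k) trips.
Sum over k = 0,...,3: E = 9/9 + 9/8 + 9/7 + 9/6 = 4.9107.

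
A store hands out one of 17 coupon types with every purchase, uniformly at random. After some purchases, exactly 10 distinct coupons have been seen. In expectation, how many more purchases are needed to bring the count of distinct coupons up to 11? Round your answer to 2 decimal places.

2.43

With k distinct coupons already seen, the next new one takes an expected 17/(17-k) purchases.
Only the k = 10 term is needed: E = 17/7 = 2.429.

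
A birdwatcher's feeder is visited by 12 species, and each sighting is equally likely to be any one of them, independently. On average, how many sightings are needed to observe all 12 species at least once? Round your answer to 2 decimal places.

The wait to go from k to k+1 distinct species is geometric with mean 12/(12-k).
E[T] = 12/12 + 12/11 + 12/10 + ... + 12/2 + 12/1 = 12·H_{12}.
H_{12} = 3.103, so E[T] = 37.239.

37.24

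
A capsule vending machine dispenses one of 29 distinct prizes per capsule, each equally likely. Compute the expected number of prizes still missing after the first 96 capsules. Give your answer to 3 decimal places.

0.999

For each prize, P(unseen after 96) = (28/29)^96 = 0.0344.
By linearity of expectation, E[unseen] = 29·(28/29)^96 = 0.9985.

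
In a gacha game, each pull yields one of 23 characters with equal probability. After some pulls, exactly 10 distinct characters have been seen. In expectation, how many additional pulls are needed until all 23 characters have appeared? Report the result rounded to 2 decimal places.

The wait to go from k to k+1 distinct characters is geometric with mean 23/(23-k).
Sum over k = 10,...,22: E = 23/13 + 23/12 + 23/11 + ... + 23/2 + 23/1 = 73.143.

73.14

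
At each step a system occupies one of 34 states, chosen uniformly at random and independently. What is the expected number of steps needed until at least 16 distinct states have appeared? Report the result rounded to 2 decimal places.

21.19

Going from k to k+1 distinct takes a geometric number of steps with mean 34/(34-k).
Sum over k = 0,...,15: E = 34/34 + 34/33 + 34/32 + ... + 34/20 + 34/19 = 21.185.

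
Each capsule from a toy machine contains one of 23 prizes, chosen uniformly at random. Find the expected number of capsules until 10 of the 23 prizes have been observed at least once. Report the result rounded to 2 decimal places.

12.75

With k distinct prizes already seen, the next new one arrives after an expected 23/(23-k) capsules.
Sum over k = 0,...,9: E = 23/23 + 23/22 + 23/21 + ... + 23/15 + 23/14 = 12.746.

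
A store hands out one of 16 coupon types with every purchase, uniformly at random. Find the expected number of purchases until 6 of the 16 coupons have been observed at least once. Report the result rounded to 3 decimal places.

With k distinct coupons already seen, the next new one arrives after an expected 16/(16-k) purchases.
Sum over k = 0,...,5: E = 16/16 + 16/15 + 16/14 + 16/13 + 16/12 + 16/11 = 7.2282.

7.228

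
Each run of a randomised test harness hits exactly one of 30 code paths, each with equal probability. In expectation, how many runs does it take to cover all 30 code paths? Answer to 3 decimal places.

After k distinct code paths have appeared, the next run gives a new one with probability (30-k)/30, so the expected wait for the (k+1)-th is 30/(30-k).
E[T] = 30/30 + 30/29 + 30/28 + ... + 30/2 + 30/1 = 30·H_{30}.
H_{30} = 3.9950, so E[T] = 119.8496.

119.850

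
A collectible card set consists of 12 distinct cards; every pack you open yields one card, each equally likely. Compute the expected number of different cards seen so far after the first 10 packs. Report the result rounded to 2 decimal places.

For each card, P(seen in 10 packs) = 1 - (11/12)^10 = 0.581.
By linearity of expectation, E[distinct seen] = 12·(1 - (11/12)^10) = 6.973.

6.97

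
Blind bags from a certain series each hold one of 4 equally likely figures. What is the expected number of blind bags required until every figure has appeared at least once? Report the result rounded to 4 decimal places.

The wait to go from k to k+1 distinct figures is geometric with mean 4/(4-k).
E[T] = 4/4 + 4/3 + 4/2 + 4/1 = 4·H_{4}.
H_{4} = 2.08333, so E[T] = 8.33333.

8.3333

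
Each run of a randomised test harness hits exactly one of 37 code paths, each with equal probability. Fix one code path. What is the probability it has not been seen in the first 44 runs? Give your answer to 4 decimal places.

On each run the fixed code path fails to appear with probability 36/37.
P(still missing after 44) = (36/37)^44 = 0.29953.

0.2995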